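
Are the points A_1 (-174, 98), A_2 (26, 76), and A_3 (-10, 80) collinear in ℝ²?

A_1A_2 = (200, -22), A_1A_3 = (164, -18).
If collinear, A_1A_3 would be a scalar multiple of A_1A_2. But (200)·(-18) ≠ (-22)·(164) (difference 8), so they are not parallel; the points are not collinear.

No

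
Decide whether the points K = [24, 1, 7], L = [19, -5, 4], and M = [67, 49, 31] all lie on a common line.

KL = (-5, -6, -3), KM = (43, 48, 24).
Comparing components 3 and 1: (-3)(43) − (-5)(24) = -9 ≠ 0, so KL and KM are not parallel and the points are not collinear.

No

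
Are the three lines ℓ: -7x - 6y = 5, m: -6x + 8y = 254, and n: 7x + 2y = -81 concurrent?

Lines aᵢx + bᵢy = cᵢ with pairwise distinct directions are concurrent exactly when det[aᵢ bᵢ cᵢ] = 0.
Here the determinant is 0.
It vanishes, so the lines are concurrent at (-17, 19).

Yes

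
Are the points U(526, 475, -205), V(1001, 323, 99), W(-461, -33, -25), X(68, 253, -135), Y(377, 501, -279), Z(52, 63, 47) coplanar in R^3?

The plane through U, V, W has normal n = UV × UW = (127072, -385548, -391324) and equation n·P = -36074008.
Checking the remaining points: n·X = -36074008, n·Y = -36074008, n·Z = -36074008.
All equal -36074008, so all 6 points lie in one plane.

Yes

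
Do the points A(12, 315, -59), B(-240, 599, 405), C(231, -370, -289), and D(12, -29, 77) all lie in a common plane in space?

Yes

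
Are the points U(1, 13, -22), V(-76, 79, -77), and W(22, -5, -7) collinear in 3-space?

UV = (-77, 66, -55), UW = (21, -18, 15).
UV × UW = (0, 0, 0).
The cross product vanishes, so the three points are collinear.

Yes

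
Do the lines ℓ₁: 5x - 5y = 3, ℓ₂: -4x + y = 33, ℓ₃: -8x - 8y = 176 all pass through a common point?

No

The three lines meet at one point iff the augmented coefficient matrix [aᵢ bᵢ cᵢ] has rank < 3, i.e. its determinant vanishes.
Here the determinant is 120.
Nonzero, so no common point exists.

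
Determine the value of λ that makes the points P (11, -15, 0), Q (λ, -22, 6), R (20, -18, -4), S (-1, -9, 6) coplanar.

-14

The points are coplanar iff PQ · (PR × PS) = 0.
Expanding, this is linear in λ: (6)λ + (84) = 0.
So λ = -14.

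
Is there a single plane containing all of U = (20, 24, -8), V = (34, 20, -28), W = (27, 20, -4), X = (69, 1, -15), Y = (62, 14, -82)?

Yes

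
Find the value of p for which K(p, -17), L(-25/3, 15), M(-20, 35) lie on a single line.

The three points are collinear iff det[KL; KM] = 0.
This determinant is linear in p: (-20)p + (620/3) = 0, so p = 31/3.

31/3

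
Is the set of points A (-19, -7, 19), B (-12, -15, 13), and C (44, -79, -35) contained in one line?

AB = (7, -8, -6), AC = (63, -72, -54).
Each component of AC is 9 times the corresponding component of AB, so AC = 9·AB and the points are collinear.

Yes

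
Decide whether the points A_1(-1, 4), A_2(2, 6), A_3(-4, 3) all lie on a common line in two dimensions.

No

A_1A_2 = (3, 2), A_1A_3 = (-3, -1).
det[A_1A_2; A_1A_3] = (3)(-1) − (2)(-3) = 3.
The determinant is nonzero, so they are not collinear.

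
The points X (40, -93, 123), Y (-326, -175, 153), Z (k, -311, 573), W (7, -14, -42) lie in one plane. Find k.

116

The points are coplanar iff XY · (XZ × XW) = 0.
Expanding, this is linear in k: (-11160)k + (1294560) = 0.
So k = 116.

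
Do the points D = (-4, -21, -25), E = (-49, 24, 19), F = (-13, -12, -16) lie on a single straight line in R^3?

DE = (-45, 45, 44), DF = (-9, 9, 9).
DE × DF = (9, 9, 0).
The cross product is nonzero, so the points do not lie on one line.

No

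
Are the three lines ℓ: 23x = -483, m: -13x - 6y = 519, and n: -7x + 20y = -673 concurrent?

Yes

Intersecting ℓ and m: solving the 2×2 system gives (x, y) = (-21, -41).
Substitute into n: (-7)(-21) + (20)(-41) = -673.
This equals -673, so (-21, -41) lies on all three lines and they are concurrent.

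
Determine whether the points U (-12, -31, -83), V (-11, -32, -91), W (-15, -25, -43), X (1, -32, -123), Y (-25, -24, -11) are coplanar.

The plane through U, V, W has normal n = UV × UW = (8, -16, 3) and equation n·P = 151.
Checking the remaining points: n·X = 151, n·Y = 151.
All equal 151, so all 5 points lie in one plane.

Yes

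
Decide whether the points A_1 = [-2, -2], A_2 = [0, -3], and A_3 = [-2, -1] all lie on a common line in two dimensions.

A_1A_2 = (2, -1), A_1A_3 = (0, 1).
Twice the signed area of △A_1A_2A_3 is (2)(1) − (-1)(0) = 2.
The area is nonzero, so the three points are not collinear.

No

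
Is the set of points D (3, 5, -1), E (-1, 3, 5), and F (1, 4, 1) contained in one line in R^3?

DE = (-4, -2, 6), DF = (-2, -1, 2).
DE × DF = (2, -4, 0).
The cross product is nonzero, so the points do not lie on one line.

No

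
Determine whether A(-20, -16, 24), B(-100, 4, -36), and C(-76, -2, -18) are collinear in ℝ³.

AB = (-80, 20, -60), AC = (-56, 14, -42).
Each component of AC is 7/10 times the corresponding component of AB, so AC = 7/10·AB and the points are collinear.

Yes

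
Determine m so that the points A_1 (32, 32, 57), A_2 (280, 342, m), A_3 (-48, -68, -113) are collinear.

584

Direction A_1A_3 = (-80, -100, -170). From the x-coordinate of A_2, the parameter along the line is τ = (280 − 32)/(-80) = -31/10.
Then m = 57 + (-31/10)·(-170) = 584.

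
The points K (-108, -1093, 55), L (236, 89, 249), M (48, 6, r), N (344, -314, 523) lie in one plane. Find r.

-12

The points are coplanar iff KL · (KM × KN) = 0.
Expanding, this is linear in r: (266288)r + (3195456) = 0.
So r = -12.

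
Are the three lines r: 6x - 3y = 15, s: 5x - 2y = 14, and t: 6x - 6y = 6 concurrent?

Yes

Intersecting r and s: solving the 2×2 system gives (x, y) = (4, 3).
Substitute into t: (6)(4) + (-6)(3) = 6.
This equals 6, so (4, 3) lies on all three lines and they are concurrent.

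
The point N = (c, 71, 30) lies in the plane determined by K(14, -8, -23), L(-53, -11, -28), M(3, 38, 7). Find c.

A normal to the plane is n = KL × KM = (140, 2065, -3115).
N lies in the plane iff n · KN = 0.
This gives (140)c + (-3920) = 0, so c = 28.

28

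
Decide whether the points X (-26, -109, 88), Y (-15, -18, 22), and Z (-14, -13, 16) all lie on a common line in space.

XY = (11, 91, -66), XZ = (12, 96, -72).
Comparing components 2 and 3: (91)(-72) − (-66)(96) = -216 ≠ 0, so XY and XZ are not parallel and the points are not collinear.

No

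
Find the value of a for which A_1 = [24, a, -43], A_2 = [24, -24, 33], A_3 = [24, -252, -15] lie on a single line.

-385

Collinearity requires A_1A_2 × A_1A_3 = 0; each component is linear in a.
The x-component gives (48)a + (18480) = 0, so a = -385.
The remaining components then also vanish.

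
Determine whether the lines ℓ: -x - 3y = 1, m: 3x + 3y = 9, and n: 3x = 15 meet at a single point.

Yes

Intersecting ℓ and m: solving the 2×2 system gives (x, y) = (5, -2).
Substitute into n: (3)(5) + (0)(-2) = 15.
This equals 15, so (5, -2) lies on all three lines and they are concurrent.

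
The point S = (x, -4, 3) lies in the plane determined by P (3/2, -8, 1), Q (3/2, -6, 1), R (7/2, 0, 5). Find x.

5/2

Coplanarity requires PQ · (PR × PS) = 0.
PQ = (0, 2, 0), PR = (2, 8, 4); the triple product is linear in x with coefficient 8 and constant term -20.
Setting it to zero: x = 5/2.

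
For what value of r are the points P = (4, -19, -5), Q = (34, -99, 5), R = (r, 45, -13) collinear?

Direction PQ = (30, -80, 10). From the y-coordinate of R, the parameter along the line is τ = (45 − (-19))/(-80) = -4/5.
Then r = 4 + (-4/5)·(30) = -20.

-20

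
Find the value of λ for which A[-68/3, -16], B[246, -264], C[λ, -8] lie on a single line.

Collinearity: (C − A) must be parallel to (B − A) = (806/3, -248).
Cross-multiplying the components: (λ − (-68/3))·(-248) = (8)·(806/3).
Solving gives λ = -94/3.

-94/3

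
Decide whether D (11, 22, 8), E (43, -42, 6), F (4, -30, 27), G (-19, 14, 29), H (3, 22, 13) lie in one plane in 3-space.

The plane through D, E, F has normal n = DE × DF = (-1320, -594, -2112) and equation n·P = -44484.
Checking the remaining points: n·G = -44484, n·H = -44484.
All equal -44484, so all 5 points lie in one plane.

Yes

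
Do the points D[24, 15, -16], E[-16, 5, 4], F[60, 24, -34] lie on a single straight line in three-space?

DE = (-40, -10, 20), DF = (36, 9, -18).
Each component of DF is -9/10 times the corresponding component of DE, so DF = -9/10·DE and the points are collinear.

Yes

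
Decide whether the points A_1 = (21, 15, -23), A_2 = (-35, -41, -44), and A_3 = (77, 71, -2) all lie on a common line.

A_1A_2 = (-56, -56, -21), A_1A_3 = (56, 56, 21).
Each component of A_1A_3 is -1 times the corresponding component of A_1A_2, so A_1A_3 = -1·A_1A_2 and the points are collinear.

Yes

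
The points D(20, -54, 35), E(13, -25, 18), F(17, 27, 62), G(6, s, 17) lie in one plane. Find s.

The points are coplanar iff DE · (DF × DG) = 0.
Expanding, this is linear in s: (240)s + (-8640) = 0.
So s = 36.

36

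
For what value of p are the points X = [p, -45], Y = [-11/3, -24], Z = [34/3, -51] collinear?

8

The three points are collinear iff det[XY; XZ] = 0.
This determinant is linear in p: (27)p + (-216) = 0, so p = 8.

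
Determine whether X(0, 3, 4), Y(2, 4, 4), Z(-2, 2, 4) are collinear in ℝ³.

XY = (2, 1, 0), XZ = (-2, -1, 0).
Each component of XZ is -1 times the corresponding component of XY, so XZ = -1·XY and the points are collinear.

Yes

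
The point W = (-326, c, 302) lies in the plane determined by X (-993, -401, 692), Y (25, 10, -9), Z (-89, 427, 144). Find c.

299

Coplanarity requires XY · (XZ × XW) = 0.
XY = (1018, 411, -701), XZ = (904, 828, -548); the triple product is linear in c with coefficient -75840 and constant term 22676160.
Setting it to zero: c = 299.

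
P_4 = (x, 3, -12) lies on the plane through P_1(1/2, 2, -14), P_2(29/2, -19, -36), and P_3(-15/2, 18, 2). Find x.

Coplanarity requires P_1P_2 · (P_1P_3 × P_1P_4) = 0.
P_1P_2 = (14, -21, -22), P_1P_3 = (-8, 16, 16); the triple product is linear in x with coefficient 16 and constant term 56.
Setting it to zero: x = -7/2.

-7/2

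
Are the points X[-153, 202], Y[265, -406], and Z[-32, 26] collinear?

Yes

XY = (418, -608), XZ = (121, -176).
Twice the signed area of △XYZ is (418)(-176) − (-608)(121) = 0.
The triangle is degenerate (zero area), so the points are collinear.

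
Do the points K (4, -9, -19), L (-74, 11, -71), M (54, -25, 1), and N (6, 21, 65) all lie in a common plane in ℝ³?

With K as base: KL = (-78, 20, -52), KM = (50, -16, 20), KN = (2, 30, 84).
KM × KN = (-1944, -4160, 1532).
KL · (KM × KN) = -11232.
Since -11232 ≠ 0, the four points are not coplanar.

No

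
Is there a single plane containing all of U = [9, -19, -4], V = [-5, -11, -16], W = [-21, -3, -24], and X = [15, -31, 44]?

Yes

With U as base: UV = (-14, 8, -12), UW = (-30, 16, -20), UX = (6, -12, 48).
UW × UX = (528, 1320, 264).
UV · (UW × UX) = 0.
The scalar triple product vanishes, so the four points are coplanar.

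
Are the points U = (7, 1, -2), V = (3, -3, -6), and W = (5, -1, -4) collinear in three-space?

Yes

UV = (-4, -4, -4), UW = (-2, -2, -2).
Each component of UW is 1/2 times the corresponding component of UV, so UW = 1/2·UV and the points are collinear.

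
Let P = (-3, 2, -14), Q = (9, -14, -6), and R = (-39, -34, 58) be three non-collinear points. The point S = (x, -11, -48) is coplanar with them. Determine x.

The plane through P, Q, R has equation −864x − 1152y − 1008z = 14400.
Substituting S: (-864)x + (61056) = 14400, so x = 54.

54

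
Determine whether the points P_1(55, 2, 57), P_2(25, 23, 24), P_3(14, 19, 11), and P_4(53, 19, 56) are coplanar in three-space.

Yes

With P_1 as base: P_1P_2 = (-30, 21, -33), P_1P_3 = (-41, 17, -46), P_1P_4 = (-2, 17, -1).
P_1P_3 × P_1P_4 = (765, 51, -663).
P_1P_2 · (P_1P_3 × P_1P_4) = 0.
The scalar triple product vanishes, so the four points are coplanar.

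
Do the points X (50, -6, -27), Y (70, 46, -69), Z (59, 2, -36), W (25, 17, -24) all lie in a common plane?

The four points are coplanar iff the 3×3 determinant with rows XY, XZ, XW is zero.
Rows: (20, 52, -42), (9, 8, -9), (-25, 23, 3).
Expanding along the first row: (20)(231) − (52)(-198) + (-42)(407) = -2178.
Nonzero ⇒ not coplanar.

No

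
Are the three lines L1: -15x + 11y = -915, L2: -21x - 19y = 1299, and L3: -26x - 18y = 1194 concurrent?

Yes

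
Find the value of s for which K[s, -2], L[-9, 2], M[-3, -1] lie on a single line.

The three points are collinear iff det[KL; KM] = 0.
This determinant is linear in s: (3)s + (3) = 0, so s = -1.

-1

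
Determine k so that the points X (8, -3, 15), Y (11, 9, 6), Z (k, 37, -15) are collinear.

18

Collinearity requires XY × XZ = 0; each component is linear in k.
The y-component gives (-9)k + (162) = 0, so k = 18.
The remaining components then also vanish.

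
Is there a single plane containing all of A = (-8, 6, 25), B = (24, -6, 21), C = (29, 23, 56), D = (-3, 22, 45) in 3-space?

A normal to the plane through A, B, C is n = AB × AC = (-304, -1140, 988).
The plane has equation n·P = 20292. For D: n·D = 20292.
Equal, so D lies in the plane and all four are coplanar.

Yes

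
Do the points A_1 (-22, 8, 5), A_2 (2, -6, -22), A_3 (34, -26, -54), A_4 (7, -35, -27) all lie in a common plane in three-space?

No

The four points are coplanar iff the 3×3 determinant with rows A_1A_2, A_1A_3, A_1A_4 is zero.
Rows: (24, -14, -27), (56, -34, -59), (29, -43, -32).
Expanding along the first row: (24)(-1449) − (-14)(-81) + (-27)(-1422) = 2484.
Nonzero ⇒ not coplanar.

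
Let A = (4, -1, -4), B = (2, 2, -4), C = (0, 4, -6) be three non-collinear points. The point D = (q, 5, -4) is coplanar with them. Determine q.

0

Coplanarity requires AB · (AC × AD) = 0.
AB = (-2, 3, 0), AC = (-4, 5, -2); the triple product is linear in q with coefficient -6 and constant term 0.
Setting it to zero: q = 0.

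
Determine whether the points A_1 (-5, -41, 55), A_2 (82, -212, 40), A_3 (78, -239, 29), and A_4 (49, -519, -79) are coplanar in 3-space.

A normal to the plane through A_1, A_2, A_3 is n = A_1A_2 × A_1A_3 = (1476, 1017, -3033).
The plane has equation n·P = -215892. For A_4: n·A_4 = -215892.
Equal, so A_4 lies in the plane and all four are coplanar.

Yes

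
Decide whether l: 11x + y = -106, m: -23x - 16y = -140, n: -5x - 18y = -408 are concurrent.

Yes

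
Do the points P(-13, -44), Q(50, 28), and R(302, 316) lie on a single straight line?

Yes

PQ = (63, 72), PR = (315, 360).
Checking proportionality: PR = 5·PQ, so the vectors are parallel and the points are collinear.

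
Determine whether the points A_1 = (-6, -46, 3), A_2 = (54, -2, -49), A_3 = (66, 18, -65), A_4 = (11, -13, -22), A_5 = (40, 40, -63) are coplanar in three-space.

The plane through A_1, A_2, A_3 has normal n = A_1A_2 × A_1A_3 = (336, 336, 672) and equation n·P = -15456.
Checking the remaining points: n·A_4 = -15456, n·A_5 = -15456.
All equal -15456, so all 5 points lie in one plane.

Yes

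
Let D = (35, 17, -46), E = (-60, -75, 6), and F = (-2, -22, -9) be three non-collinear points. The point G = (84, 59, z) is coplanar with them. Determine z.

A normal to the plane is n = DE × DF = (-1376, 1591, 301).
G lies in the plane iff n · DG = 0.
This gives (301)z + (13244) = 0, so z = -44.

-44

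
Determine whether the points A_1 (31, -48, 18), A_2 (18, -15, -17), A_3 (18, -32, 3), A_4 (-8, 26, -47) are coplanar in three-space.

No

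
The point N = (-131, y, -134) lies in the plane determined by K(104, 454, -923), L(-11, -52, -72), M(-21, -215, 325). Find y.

-230

Coplanarity requires KL · (KM × KN) = 0.
KL = (-115, -506, 851), KM = (-125, -669, 1248); the triple product is linear in y with coefficient 37145 and constant term 8543350.
Setting it to zero: y = -230.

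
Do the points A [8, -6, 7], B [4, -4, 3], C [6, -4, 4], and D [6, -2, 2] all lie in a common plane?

Yes

With A as base: AB = (-4, 2, -4), AC = (-2, 2, -3), AD = (-2, 4, -5).
AC × AD = (2, -4, -4).
AB · (AC × AD) = 0.
The scalar triple product vanishes, so the four points are coplanar.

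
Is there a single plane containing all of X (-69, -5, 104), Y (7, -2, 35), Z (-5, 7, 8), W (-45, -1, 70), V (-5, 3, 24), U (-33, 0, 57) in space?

Yes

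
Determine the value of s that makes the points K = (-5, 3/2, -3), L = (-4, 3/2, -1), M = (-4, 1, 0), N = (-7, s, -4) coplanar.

The points are coplanar iff KL · (KM × KN) = 0.
Expanding, this is linear in s: (-1)s + (0) = 0.
So s = 0.

0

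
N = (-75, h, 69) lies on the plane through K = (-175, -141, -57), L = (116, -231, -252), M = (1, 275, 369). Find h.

-5

A normal to the plane is n = KL × KM = (42780, -158286, 136896).
N lies in the plane iff n · KN = 0.
This gives (-158286)h + (-791430) = 0, so h = -5.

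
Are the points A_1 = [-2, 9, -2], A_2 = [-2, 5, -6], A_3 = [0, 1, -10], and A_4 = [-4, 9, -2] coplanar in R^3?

Yes

A normal to the plane through A_1, A_2, A_3 is n = A_1A_2 × A_1A_3 = (0, -8, 8).
The plane has equation n·P = -88. For A_4: n·A_4 = -88.
Equal, so A_4 lies in the plane and all four are coplanar.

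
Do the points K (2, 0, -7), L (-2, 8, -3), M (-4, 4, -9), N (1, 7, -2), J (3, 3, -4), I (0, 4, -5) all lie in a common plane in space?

No

The plane through K, L, M has normal n = KL × KM = (-32, -32, 32) and equation n·P = -288.
Checking the remaining points: n·N = -320, n·J = -320, n·I = -288.
Since n·N = -320 ≠ -288, N is off the plane and the points are not all coplanar.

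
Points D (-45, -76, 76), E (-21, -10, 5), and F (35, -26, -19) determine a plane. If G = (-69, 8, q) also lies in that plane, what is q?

22

A normal to the plane is n = DE × DF = (-2720, -3400, -4080).
G lies in the plane iff n · DG = 0.
This gives (-4080)q + (89760) = 0, so q = 22.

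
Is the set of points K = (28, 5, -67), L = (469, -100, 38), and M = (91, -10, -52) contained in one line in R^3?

KL = (441, -105, 105), KM = (63, -15, 15).
KL × KM = (0, 0, 0).
The cross product vanishes, so the three points are collinear.

Yes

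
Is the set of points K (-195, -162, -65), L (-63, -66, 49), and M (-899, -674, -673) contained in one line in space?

Yes

KL = (132, 96, 114), KM = (-704, -512, -608).
KL × KM = (0, 0, 0).
The cross product vanishes, so the three points are collinear.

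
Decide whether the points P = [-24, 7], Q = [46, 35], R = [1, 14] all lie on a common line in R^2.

PQ = (70, 28), PR = (25, 7).
Twice the signed area of △PQR is (70)(7) − (28)(25) = -210.
The area is nonzero, so the three points are not collinear.

No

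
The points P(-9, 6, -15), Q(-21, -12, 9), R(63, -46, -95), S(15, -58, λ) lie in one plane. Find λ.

-23

The points are coplanar iff PQ · (PR × PS) = 0.
Expanding, this is linear in λ: (1920)λ + (44160) = 0.
So λ = -23.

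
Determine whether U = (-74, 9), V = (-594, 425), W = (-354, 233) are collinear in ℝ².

Yes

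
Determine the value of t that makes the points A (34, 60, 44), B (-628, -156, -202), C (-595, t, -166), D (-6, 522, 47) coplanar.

The points are coplanar iff AB · (AC × AD) = 0.
Expanding, this is linear in t: (-11826)t + (5747436) = 0.
So t = 486.

486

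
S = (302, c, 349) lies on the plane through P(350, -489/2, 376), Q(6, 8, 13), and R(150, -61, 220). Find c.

A normal to the plane is n = PQ × PR = (54441/2, 18936, -12624).
S lies in the plane iff n · PS = 0.
This gives (18936)c + (3664116) = 0, so c = -387/2.

-387/2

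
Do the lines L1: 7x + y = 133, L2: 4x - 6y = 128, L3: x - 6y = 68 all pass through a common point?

Lines aᵢx + bᵢy = cᵢ with pairwise distinct directions are concurrent exactly when det[aᵢ bᵢ cᵢ] = 0.
Here the determinant is -18.
Nonzero, so no common point exists.

No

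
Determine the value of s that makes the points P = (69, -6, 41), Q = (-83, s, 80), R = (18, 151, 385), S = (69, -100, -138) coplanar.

Normal to plane PRS: n = (4233, -9129, 4794); plane equation n·X = 543405.
Requiring n·Q = 543405: (-9129)s + (32181) = 543405.
So s = -56.

-56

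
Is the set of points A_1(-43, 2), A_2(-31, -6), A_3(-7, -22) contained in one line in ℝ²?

A_1A_2 = (12, -8), A_1A_3 = (36, -24).
Twice the signed area of △A_1A_2A_3 is (12)(-24) − (-8)(36) = 0.
The triangle is degenerate (zero area), so the points are collinear.

Yes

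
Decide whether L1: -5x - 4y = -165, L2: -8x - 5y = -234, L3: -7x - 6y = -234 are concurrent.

No

Lines aᵢx + bᵢy = cᵢ with pairwise distinct directions are concurrent exactly when det[aᵢ bᵢ cᵢ] = 0.
Here the determinant is -39.
Nonzero, so no common point exists.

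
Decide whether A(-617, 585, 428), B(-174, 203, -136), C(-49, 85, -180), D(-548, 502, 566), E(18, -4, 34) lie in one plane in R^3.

The plane through A, B, C has normal n = AB × AC = (-49744, -51008, -4524) and equation n·P = -1083904.
Checking the remaining points: n·D = -906888, n·E = -845176.
Since n·D = -906888 ≠ -1083904, D is off the plane and the points are not all coplanar.

No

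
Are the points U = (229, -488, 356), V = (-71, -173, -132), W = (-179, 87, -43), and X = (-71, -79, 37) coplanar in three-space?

The four points are coplanar iff the 3×3 determinant with rows UV, UW, UX is zero.
Rows: (-300, 315, -488), (-408, 575, -399), (-300, 409, -319).
Expanding along the first row: (-300)(-20234) − (315)(10452) + (-488)(5628) = 31356.
Nonzero ⇒ not coplanar.

No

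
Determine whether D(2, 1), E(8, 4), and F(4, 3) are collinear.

No

DE = (6, 3), DF = (2, 2).
det[DE; DF] = (6)(2) − (3)(2) = 6.
The determinant is nonzero, so they are not collinear.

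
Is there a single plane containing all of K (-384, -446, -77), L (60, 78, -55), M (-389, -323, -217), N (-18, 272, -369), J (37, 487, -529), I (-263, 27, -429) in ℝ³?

Yes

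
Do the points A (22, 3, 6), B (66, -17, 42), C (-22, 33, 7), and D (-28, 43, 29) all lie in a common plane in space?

Yes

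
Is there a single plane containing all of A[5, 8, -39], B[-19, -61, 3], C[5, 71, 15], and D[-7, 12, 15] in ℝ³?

Yes

The four points are coplanar iff the 3×3 determinant with rows AB, AC, AD is zero.
Rows: (-24, -69, 42), (0, 63, 54), (-12, 4, 54).
Expanding along the first row: (-24)(3186) − (-69)(648) + (42)(756) = 0.
Zero determinant ⇒ coplanar.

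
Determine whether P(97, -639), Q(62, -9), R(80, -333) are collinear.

Yes

PQ = (-35, 630), PR = (-17, 306).
Twice the signed area of △PQR is (-35)(306) − (630)(-17) = 0.
The triangle is degenerate (zero area), so the points are collinear.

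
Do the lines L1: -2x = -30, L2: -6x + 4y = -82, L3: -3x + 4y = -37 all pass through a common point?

Yes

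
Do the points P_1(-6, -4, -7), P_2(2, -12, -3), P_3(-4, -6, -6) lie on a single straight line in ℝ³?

Yes

P_1P_2 = (8, -8, 4), P_1P_3 = (2, -2, 1).
Each component of P_1P_3 is 1/4 times the corresponding component of P_1P_2, so P_1P_3 = 1/4·P_1P_2 and the points are collinear.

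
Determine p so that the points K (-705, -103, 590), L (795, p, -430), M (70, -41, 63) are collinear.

17

Direction KM = (775, 62, -527). From the x-coordinate of L, the parameter along the line is τ = (795 − (-705))/775 = 60/31.
Then p = (-103) + 60/31·(62) = 17.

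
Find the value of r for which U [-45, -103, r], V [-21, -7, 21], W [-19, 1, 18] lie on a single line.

Direction VW = (2, 8, -3). From the x-coordinate of U, the parameter along the line is τ = (-45 − (-21))/2 = -12.
Then r = 21 + (-12)·(-3) = 57.

57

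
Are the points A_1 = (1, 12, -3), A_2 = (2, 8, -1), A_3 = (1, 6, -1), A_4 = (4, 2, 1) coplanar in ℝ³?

No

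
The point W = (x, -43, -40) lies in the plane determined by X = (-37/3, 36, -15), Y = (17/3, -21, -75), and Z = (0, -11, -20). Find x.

Coplanarity requires XY · (XZ × XW) = 0.
XY = (18, -57, -60), XZ = (37/3, -47, -5); the triple product is linear in x with coefficient -2535 and constant term 23660.
Setting it to zero: x = 28/3.

28/3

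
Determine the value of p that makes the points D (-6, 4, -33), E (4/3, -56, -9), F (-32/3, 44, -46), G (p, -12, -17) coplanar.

-10/3

The points are coplanar iff DE · (DF × DG) = 0.
Expanding, this is linear in p: (-180)p + (-600) = 0.
So p = -10/3.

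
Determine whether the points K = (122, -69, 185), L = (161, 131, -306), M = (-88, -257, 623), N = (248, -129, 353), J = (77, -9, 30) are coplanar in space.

No

The plane through K, L, M has normal n = KL × KM = (-4708, 86028, 34668) and equation n·P = -96728.
Checking the remaining points: n·N = -27392, n·J = -96728.
Since n·N = -27392 ≠ -96728, N is off the plane and the points are not all coplanar.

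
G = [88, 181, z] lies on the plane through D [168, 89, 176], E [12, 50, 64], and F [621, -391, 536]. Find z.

A normal to the plane is n = DE × DF = (-67800, 5424, 92547).
G lies in the plane iff n · DG = 0.
This gives (92547)z + (-10365264) = 0, so z = 112.

112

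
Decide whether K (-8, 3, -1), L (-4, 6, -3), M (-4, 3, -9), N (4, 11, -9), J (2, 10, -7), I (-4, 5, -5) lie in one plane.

The plane through K, L, M has normal n = KL × KM = (-24, 24, -12) and equation n·P = 276.
Checking the remaining points: n·N = 276, n·J = 276, n·I = 276.
All equal 276, so all 6 points lie in one plane.

Yes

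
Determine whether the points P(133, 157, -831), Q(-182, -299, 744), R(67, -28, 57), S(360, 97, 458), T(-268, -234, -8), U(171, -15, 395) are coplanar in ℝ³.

Yes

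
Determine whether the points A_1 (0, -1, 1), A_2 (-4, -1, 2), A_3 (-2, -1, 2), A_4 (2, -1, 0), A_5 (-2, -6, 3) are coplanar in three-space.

The plane through A_1, A_2, A_3 has normal n = A_1A_2 × A_1A_3 = (0, 2, 0) and equation n·P = -2.
Checking the remaining points: n·A_4 = -2, n·A_5 = -12.
Since n·A_5 = -12 ≠ -2, A_5 is off the plane and the points are not all coplanar.

No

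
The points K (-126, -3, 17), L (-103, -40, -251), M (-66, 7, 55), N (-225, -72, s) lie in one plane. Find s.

Normal to plane KLM: n = (1274, -16954, 2450); plane equation n·P = -68012.
Requiring n·N = -68012: (2450)s + (934038) = -68012.
So s = -409.

-409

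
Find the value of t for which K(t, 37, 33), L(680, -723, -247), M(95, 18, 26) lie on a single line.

80

Collinearity requires KL × KM = 0; each component is linear in t.
The y-component gives (273)t + (-21840) = 0, so t = 80.
The remaining components then also vanish.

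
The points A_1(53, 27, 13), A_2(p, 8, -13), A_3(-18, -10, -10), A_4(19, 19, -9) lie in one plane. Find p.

Normal to plane A_1A_3A_4: n = (630, -780, -690); plane equation n·P = 3360.
Requiring n·A_2 = 3360: (630)p + (2730) = 3360.
So p = 1.

1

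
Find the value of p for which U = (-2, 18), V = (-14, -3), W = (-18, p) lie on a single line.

Collinearity: (W − U) must be parallel to (V − U) = (-12, -21).
Cross-multiplying the components: (p − 18)·(-12) = (-16)·(-21).
Solving gives p = -10.

-10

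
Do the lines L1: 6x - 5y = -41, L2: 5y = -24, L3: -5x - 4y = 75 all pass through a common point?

Lines aᵢx + bᵢy = cᵢ with pairwise distinct directions are concurrent exactly when det[aᵢ bᵢ cᵢ] = 0.
Here the determinant is 49.
Nonzero, so no common point exists.

No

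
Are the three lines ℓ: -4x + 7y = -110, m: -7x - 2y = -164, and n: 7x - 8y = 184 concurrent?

Yes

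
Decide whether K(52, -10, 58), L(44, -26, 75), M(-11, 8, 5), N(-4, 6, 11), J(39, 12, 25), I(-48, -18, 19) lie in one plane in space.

The plane through K, L, M has normal n = KL × KM = (542, -1495, -1152) and equation n·P = -23682.
Checking the remaining points: n·N = -23810, n·J = -25602, n·I = -20994.
Since n·N = -23810 ≠ -23682, N is off the plane and the points are not all coplanar.

No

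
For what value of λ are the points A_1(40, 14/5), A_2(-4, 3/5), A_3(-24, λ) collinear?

-2/5

The three points are collinear iff det[A_1A_2; A_1A_3] = 0.
This determinant is linear in λ: (-44)λ + (-88/5) = 0, so λ = -2/5.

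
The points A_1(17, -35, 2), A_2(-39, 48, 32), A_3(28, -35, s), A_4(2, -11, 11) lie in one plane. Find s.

Coplanarity ⇔ det[A_1A_2; A_1A_3; A_1A_4] = 0.
Expanding, this is linear in s: (99)s + (-495) = 0.
So s = 5.

5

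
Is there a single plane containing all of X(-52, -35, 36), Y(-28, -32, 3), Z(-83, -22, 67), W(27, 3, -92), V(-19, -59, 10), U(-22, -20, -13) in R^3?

Yes

The plane through X, Y, Z has normal n = XY × XZ = (522, 279, 405) and equation n·P = -22329.
Checking the remaining points: n·W = -22329, n·V = -22329, n·U = -22329.
All equal -22329, so all 6 points lie in one plane.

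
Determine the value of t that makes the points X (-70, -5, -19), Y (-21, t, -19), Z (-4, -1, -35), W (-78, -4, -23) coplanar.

Coplanarity ⇔ det[XY; XZ; XW] = 0.
Expanding, this is linear in t: (392)t + (1960) = 0.
So t = -5.

-5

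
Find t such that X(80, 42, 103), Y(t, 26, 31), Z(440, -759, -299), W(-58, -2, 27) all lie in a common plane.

-100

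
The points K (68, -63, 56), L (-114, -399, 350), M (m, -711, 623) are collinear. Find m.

Direction KL = (-182, -336, 294). From the y-coordinate of M, the parameter along the line is τ = (-711 − (-63))/(-336) = 27/14.
Then m = 68 + 27/14·(-182) = -283.

-283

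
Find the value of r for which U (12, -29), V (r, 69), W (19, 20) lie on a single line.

26

Collinearity: (V − U) must be parallel to (W − U) = (7, 49).
Cross-multiplying the components: (r − 12)·(49) = (98)·(7).
Solving gives r = 26.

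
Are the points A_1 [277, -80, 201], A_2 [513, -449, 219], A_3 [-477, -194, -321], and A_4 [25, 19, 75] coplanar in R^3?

The four points are coplanar iff the 3×3 determinant with rows A_1A_2, A_1A_3, A_1A_4 is zero.
Rows: (236, -369, 18), (-754, -114, -522), (-252, 99, -126).
Expanding along the first row: (236)(66042) − (-369)(-36540) + (18)(-103374) = 241920.
Nonzero ⇒ not coplanar.

No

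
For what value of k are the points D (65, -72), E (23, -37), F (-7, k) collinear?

-12

The three points are collinear iff det[DE; DF] = 0.
This determinant is linear in k: (-42)k + (-504) = 0, so k = -12.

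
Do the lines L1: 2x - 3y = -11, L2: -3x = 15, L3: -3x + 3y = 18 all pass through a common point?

No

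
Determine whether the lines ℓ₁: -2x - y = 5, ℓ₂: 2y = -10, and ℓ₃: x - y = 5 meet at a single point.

Yes

Lines aᵢx + bᵢy = cᵢ with pairwise distinct directions are concurrent exactly when det[aᵢ bᵢ cᵢ] = 0.
Here the determinant is 0.
It vanishes, so the lines are concurrent at (0, -5).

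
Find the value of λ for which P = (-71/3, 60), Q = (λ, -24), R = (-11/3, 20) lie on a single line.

55/3

The three points are collinear iff det[PQ; PR] = 0.
This determinant is linear in λ: (-40)λ + (2200/3) = 0, so λ = 55/3.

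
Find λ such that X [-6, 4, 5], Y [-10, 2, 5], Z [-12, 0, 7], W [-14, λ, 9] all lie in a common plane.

Coplanarity ⇔ det[XY; XZ; XW] = 0.
Expanding, this is linear in λ: (8)λ + (16) = 0.
So λ = -2.

-2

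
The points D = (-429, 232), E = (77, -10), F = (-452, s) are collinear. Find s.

243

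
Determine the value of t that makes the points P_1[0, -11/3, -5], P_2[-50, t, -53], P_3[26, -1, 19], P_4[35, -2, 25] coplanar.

Normal to plane P_1P_3P_4: n = (40, 60, -50); plane equation n·P = 30.
Requiring n·P_2 = 30: (60)t + (650) = 30.
So t = -31/3.

-31/3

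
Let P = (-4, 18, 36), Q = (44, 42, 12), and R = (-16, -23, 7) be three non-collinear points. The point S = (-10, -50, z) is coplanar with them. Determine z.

-26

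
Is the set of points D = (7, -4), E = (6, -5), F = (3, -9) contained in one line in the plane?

No

DE = (-1, -1), DF = (-4, -5).
Twice the signed area of △DEF is (-1)(-5) − (-1)(-4) = 1.
The area is nonzero, so the three points are not collinear.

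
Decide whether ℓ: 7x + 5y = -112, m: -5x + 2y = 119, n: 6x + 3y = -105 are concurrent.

Yes

Intersecting ℓ and m: solving the 2×2 system gives (x, y) = (-21, 7).
Substitute into n: (6)(-21) + (3)(7) = -105.
This equals -105, so (-21, 7) lies on all three lines and they are concurrent.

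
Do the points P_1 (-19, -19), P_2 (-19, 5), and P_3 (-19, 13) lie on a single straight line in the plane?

P_1P_2 = (0, 24), P_1P_3 = (0, 32).
det[P_1P_2; P_1P_3] = (0)(32) − (24)(0) = 0.
The determinant is zero, so the points are collinear.

Yes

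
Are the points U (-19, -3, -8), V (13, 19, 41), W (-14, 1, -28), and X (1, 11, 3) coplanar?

A normal to the plane through U, V, W is n = UV × UW = (-636, 885, 18).
The plane has equation n·P = 9285. For X: n·X = 9153.
9153 ≠ 9285, so X is off the plane.

No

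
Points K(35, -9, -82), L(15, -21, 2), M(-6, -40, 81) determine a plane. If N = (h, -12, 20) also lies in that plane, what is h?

The plane through K, L, M has equation 648x − 184y + 128z = 13840.
Substituting N: (648)h + (4768) = 13840, so h = 14.

14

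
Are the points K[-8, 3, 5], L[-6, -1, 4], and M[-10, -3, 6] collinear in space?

No

KL = (2, -4, -1), KM = (-2, -6, 1).
Comparing components 2 and 3: (-4)(1) − (-1)(-6) = -10 ≠ 0, so KL and KM are not parallel and the points are not collinear.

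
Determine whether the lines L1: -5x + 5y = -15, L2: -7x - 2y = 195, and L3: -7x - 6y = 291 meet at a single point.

Yes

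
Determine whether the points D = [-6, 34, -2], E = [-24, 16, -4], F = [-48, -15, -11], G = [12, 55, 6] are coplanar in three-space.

The four points are coplanar iff the 3×3 determinant with rows DE, DF, DG is zero.
Rows: (-18, -18, -2), (-42, -49, -9), (18, 21, 8).
Expanding along the first row: (-18)(-203) − (-18)(-174) + (-2)(0) = 522.
Nonzero ⇒ not coplanar.

No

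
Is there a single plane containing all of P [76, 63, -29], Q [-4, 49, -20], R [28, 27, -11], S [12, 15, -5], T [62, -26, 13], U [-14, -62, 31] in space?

No

The plane through P, Q, R has normal n = PQ × PR = (72, 1008, 2208) and equation n·X = 4944.
Checking the remaining points: n·S = 4944, n·T = 6960, n·U = 4944.
Since n·T = 6960 ≠ 4944, T is off the plane and the points are not all coplanar.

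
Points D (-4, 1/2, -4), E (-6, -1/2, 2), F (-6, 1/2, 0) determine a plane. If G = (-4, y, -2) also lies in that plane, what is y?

-1/2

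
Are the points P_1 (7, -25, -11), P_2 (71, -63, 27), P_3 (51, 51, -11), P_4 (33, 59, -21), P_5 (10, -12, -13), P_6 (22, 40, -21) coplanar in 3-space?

The plane through P_1, P_2, P_3 has normal n = P_1P_2 × P_1P_3 = (-2888, 1672, 6536) and equation n·P = -133912.
Checking the remaining points: n·P_4 = -133912, n·P_5 = -133912, n·P_6 = -133912.
All equal -133912, so all 6 points lie in one plane.

Yes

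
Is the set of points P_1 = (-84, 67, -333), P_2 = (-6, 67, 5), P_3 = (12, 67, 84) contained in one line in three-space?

P_1P_2 = (78, 0, 338), P_1P_3 = (96, 0, 417).
Comparing components 3 and 1: (338)(96) − (78)(417) = -78 ≠ 0, so P_1P_2 and P_1P_3 are not parallel and the points are not collinear.

No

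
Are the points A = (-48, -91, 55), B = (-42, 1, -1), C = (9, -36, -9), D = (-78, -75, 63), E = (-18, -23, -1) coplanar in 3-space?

Yes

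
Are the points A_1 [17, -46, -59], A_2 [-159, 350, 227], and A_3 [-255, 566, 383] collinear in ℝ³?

Yes

A_1A_2 = (-176, 396, 286), A_1A_3 = (-272, 612, 442).
A_1A_2 × A_1A_3 = (0, 0, 0).
The cross product vanishes, so the three points are collinear.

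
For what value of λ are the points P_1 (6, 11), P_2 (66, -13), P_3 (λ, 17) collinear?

The three points are collinear iff det[P_1P_2; P_1P_3] = 0.
This determinant is linear in λ: (24)λ + (216) = 0, so λ = -9.

-9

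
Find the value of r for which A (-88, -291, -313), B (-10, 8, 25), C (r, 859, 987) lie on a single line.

212

Direction AB = (78, 299, 338). From the y-coordinate of C, the parameter along the line is τ = (859 − (-291))/299 = 50/13.
Then r = (-88) + 50/13·(78) = 212.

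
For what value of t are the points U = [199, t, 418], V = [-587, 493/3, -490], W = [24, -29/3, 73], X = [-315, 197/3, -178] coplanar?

-123

The points are coplanar iff UV · (UW × UX) = 0.
Expanding, this is linear in t: (37496)t + (4612008) = 0.
So t = -123.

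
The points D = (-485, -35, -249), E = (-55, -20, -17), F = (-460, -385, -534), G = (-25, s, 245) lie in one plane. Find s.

Coplanarity ⇔ det[DE; DF; DG] = 0.
Expanding, this is linear in s: (128350)s + (-34654500) = 0.
So s = 270.

270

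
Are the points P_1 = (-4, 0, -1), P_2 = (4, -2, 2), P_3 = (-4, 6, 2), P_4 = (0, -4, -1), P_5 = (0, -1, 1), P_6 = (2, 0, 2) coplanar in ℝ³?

No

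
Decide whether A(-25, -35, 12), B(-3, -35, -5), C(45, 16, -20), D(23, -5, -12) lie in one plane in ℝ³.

A normal to the plane through A, B, C is n = AB × AC = (867, -486, 1122).
The plane has equation n·P = 8799. For D: n·D = 8907.
8907 ≠ 8799, so D is off the plane.

No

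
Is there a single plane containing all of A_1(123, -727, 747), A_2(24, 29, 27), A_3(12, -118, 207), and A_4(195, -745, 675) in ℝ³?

The four points are coplanar iff the 3×3 determinant with rows A_1A_2, A_1A_3, A_1A_4 is zero.
Rows: (-99, 756, -720), (-111, 609, -540), (72, -18, -72).
Expanding along the first row: (-99)(-53568) − (756)(46872) + (-720)(-41850) = 0.
Zero determinant ⇒ coplanar.

Yes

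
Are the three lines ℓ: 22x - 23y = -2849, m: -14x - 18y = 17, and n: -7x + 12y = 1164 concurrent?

No

The three lines meet at one point iff the augmented coefficient matrix [aᵢ bᵢ cᵢ] has rank < 3, i.e. its determinant vanishes.
Here the determinant is 103.
Nonzero, so no common point exists.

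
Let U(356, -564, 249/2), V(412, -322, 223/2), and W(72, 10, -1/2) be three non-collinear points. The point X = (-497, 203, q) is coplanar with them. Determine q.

The plane through U, V, W has equation −22788x + 10692y + 100872z = -1584252.
Substituting X: (100872)q + (13496112) = -1584252, so q = -299/2.

-299/2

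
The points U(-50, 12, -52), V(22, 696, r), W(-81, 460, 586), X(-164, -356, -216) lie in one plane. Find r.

The points are coplanar iff UV · (UW × UX) = 0.
Expanding, this is linear in r: (62480)r + (-38362720) = 0.
So r = 614.

614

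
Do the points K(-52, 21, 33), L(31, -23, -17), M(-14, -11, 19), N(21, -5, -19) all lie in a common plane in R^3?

No

The four points are coplanar iff the 3×3 determinant with rows KL, KM, KN is zero.
Rows: (83, -44, -50), (38, -32, -14), (73, -26, -52).
Expanding along the first row: (83)(1300) − (-44)(-954) + (-50)(1348) = -1476.
Nonzero ⇒ not coplanar.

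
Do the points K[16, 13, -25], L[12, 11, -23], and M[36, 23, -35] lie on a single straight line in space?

Yes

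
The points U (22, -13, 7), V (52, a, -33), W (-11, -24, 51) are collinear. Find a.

-3

Collinearity requires UV × UW = 0; each component is linear in a.
The x-component gives (44)a + (132) = 0, so a = -3.
The remaining components then also vanish.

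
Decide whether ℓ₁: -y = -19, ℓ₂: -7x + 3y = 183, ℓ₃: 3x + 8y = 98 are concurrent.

Yes

The three lines meet at one point iff the augmented coefficient matrix [aᵢ bᵢ cᵢ] has rank < 3, i.e. its determinant vanishes.
Here the determinant is 0.
It vanishes, so the lines are concurrent at (-18, 19).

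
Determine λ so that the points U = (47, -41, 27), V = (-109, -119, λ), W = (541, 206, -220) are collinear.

Collinearity requires UV × UW = 0; each component is linear in λ.
The x-component gives (-247)λ + (25935) = 0, so λ = 105.
The remaining components then also vanish.

105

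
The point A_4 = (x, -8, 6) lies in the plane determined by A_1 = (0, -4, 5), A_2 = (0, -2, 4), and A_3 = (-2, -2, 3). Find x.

-2

Coplanarity requires A_1A_2 · (A_1A_3 × A_1A_4) = 0.
A_1A_2 = (0, 2, -1), A_1A_3 = (-2, 2, -2); the triple product is linear in x with coefficient -2 and constant term -4.
Setting it to zero: x = -2.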